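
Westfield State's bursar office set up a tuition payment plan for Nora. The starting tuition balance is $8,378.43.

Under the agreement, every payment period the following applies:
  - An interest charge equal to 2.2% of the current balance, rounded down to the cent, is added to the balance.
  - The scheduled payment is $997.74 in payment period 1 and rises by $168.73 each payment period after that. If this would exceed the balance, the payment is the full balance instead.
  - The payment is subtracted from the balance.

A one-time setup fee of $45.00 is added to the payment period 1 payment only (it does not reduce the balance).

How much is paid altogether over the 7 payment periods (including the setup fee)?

$9,190.97

# | Opening | Interest | Payment | Fee | End bal
1 | $8,378.43 | $184.32 | $997.74 | $45.00 | $7,565.01
2 | $7,565.01 | $166.43 | $1,166.47 | — | $6,564.97
3 | $6,564.97 | $144.42 | $1,335.20 | — | $5,374.19
4 | $5,374.19 | $118.23 | $1,503.93 | — | $3,988.49
5 | $3,988.49 | $87.74 | $1,672.66 | — | $2,403.57
6 | $2,403.57 | $52.87 | $1,841.39 | — | $615.05
7 | $615.05 | $13.53 | $628.58 | — | $0.00
Total paid: $9,190.97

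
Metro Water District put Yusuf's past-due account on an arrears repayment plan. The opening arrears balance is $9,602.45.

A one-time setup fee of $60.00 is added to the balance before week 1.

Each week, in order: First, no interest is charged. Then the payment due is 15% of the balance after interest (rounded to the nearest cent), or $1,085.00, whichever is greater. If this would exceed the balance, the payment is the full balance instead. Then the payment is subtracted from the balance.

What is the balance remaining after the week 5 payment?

$3,726.12

Week 1: $9,662.45 − $1,449.37 → $8,213.08
Week 2: $8,213.08 − $1,231.96 → $6,981.12
Week 3: $6,981.12 − $1,085.00 → $5,896.12
Week 4: $5,896.12 − $1,085.00 → $4,811.12
Week 5: $4,811.12 − $1,085.00 → $3,726.12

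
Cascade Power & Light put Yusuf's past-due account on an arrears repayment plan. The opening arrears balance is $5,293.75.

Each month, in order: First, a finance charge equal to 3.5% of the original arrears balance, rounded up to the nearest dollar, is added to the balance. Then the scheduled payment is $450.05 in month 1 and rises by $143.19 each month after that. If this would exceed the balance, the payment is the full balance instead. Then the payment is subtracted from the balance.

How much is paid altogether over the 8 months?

$6,781.75

# | Opening | Interest | Payment | End bal
1 | $5,293.75 | $186.00 | $450.05 | $5,029.70
2 | $5,029.70 | $186.00 | $593.24 | $4,622.46
3 | $4,622.46 | $186.00 | $736.43 | $4,072.03
4 | $4,072.03 | $186.00 | $879.62 | $3,378.41
5 | $3,378.41 | $186.00 | $1,022.81 | $2,541.60
6 | $2,541.60 | $186.00 | $1,166.00 | $1,561.60
7 | $1,561.60 | $186.00 | $1,309.19 | $438.41
8 | $438.41 | $186.00 | $624.41 | $0.00
Total paid: $6,781.75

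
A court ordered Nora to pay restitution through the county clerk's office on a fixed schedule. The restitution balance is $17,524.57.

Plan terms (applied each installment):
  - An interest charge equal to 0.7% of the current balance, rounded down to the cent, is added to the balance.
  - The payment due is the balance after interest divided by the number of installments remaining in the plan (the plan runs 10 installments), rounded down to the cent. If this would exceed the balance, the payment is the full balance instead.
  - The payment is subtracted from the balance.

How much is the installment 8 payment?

Installment 1: opening $17,524.57; interest $122.67 → $17,647.24; payment $1,764.72; balance $15,882.52
Installment 2: opening $15,882.52; interest $111.17 → $15,993.69; payment $1,777.07; balance $14,216.62
Installment 3: opening $14,216.62; interest $99.51 → $14,316.13; payment $1,789.51; balance $12,526.62
Installment 4: opening $12,526.62; interest $87.68 → $12,614.30; payment $1,802.04; balance $10,812.26
Installment 5: opening $10,812.26; interest $75.68 → $10,887.94; payment $1,814.65; balance $9,073.29
Installment 6: opening $9,073.29; interest $63.51 → $9,136.80; payment $1,827.36; balance $7,309.44
Installment 7: opening $7,309.44; interest $51.16 → $7,360.60; payment $1,840.15; balance $5,520.45
Installment 8: opening $5,520.45; interest $38.64 → $5,559.09; payment $1,853.03; balance $3,706.06

$1,853.03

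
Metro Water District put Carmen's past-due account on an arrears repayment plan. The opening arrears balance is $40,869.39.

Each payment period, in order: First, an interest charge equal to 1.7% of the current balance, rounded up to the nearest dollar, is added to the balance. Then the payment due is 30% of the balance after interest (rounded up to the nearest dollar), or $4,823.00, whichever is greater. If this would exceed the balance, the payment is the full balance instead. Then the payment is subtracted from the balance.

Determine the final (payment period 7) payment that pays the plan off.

Payment period 1: $40,869.39 +$695.00 interest = $41,564.39; pay $12,470.00 → $29,094.39
Payment period 2: $29,094.39 +$495.00 interest = $29,589.39; pay $8,877.00 → $20,712.39
Payment period 3: $20,712.39 +$353.00 interest = $21,065.39; pay $6,320.00 → $14,745.39
Payment period 4: $14,745.39 +$251.00 interest = $14,996.39; pay $4,823.00 → $10,173.39
Payment period 5: $10,173.39 +$173.00 interest = $10,346.39; pay $4,823.00 → $5,523.39
Payment period 6: $5,523.39 +$94.00 interest = $5,617.39; pay $4,823.00 → $794.39
Payment period 7: $794.39 +$14.00 interest = $808.39; pay $808.39 → $0.00

$808.39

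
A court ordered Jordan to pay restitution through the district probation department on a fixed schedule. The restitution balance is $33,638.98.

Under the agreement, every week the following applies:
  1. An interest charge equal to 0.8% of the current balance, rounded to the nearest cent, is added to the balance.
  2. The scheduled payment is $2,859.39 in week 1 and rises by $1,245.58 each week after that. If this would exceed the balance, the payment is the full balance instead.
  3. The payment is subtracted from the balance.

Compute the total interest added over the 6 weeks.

$1,100.01

Week 1: $33,638.98 +$269.11 interest = $33,908.09; pay $2,859.39 → $31,048.70
Week 2: $31,048.70 +$248.39 interest = $31,297.09; pay $4,104.97 → $27,192.12
Week 3: $27,192.12 +$217.54 interest = $27,409.66; pay $5,350.55 → $22,059.11
Week 4: $22,059.11 +$176.47 interest = $22,235.58; pay $6,596.13 → $15,639.45
Week 5: $15,639.45 +$125.12 interest = $15,764.57; pay $7,841.71 → $7,922.86
Week 6: $7,922.86 +$63.38 interest = $7,986.24; pay $7,986.24 → $0.00
Total interest: $269.11 + $248.39 + $217.54 + $176.47 + $125.12 + $63.38 = $1,100.01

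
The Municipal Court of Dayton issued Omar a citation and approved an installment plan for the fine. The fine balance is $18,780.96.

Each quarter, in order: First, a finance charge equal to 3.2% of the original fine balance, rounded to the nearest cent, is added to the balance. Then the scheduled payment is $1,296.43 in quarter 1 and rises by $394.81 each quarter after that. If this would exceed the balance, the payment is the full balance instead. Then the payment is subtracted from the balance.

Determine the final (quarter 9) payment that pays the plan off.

$2,763.75

# | Opening | Interest | Payment | End bal
1 | $18,780.96 | $600.99 | $1,296.43 | $18,085.52
2 | $18,085.52 | $600.99 | $1,691.24 | $16,995.27
3 | $16,995.27 | $600.99 | $2,086.05 | $15,510.21
4 | $15,510.21 | $600.99 | $2,480.86 | $13,630.34
5 | $13,630.34 | $600.99 | $2,875.67 | $11,355.66
6 | $11,355.66 | $600.99 | $3,270.48 | $8,686.17
7 | $8,686.17 | $600.99 | $3,665.29 | $5,621.87
8 | $5,621.87 | $600.99 | $4,060.10 | $2,162.76
9 | $2,162.76 | $600.99 | $2,763.75 | $0.00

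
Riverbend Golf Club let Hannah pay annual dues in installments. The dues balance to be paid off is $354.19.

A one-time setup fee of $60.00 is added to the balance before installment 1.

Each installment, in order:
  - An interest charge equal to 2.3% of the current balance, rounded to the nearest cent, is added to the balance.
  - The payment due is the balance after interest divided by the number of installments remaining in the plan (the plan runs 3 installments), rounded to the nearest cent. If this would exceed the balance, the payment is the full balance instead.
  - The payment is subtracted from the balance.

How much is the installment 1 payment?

Installment 1: opening $414.19; interest $9.53 → $423.72; payment $141.24; balance $282.48

$141.24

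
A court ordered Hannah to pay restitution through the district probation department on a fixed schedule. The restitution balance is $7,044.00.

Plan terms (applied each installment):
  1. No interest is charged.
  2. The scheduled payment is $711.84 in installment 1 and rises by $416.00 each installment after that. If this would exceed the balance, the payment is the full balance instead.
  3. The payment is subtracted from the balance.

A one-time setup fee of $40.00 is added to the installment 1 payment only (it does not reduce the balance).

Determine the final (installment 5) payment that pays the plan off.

$1,700.64

Installment 1: opening $7,044.00; payment $711.84 (+ $40.00 fee); balance $6,332.16
Installment 2: opening $6,332.16; payment $1,127.84; balance $5,204.32
Installment 3: opening $5,204.32; payment $1,543.84; balance $3,660.48
Installment 4: opening $3,660.48; payment $1,959.84; balance $1,700.64
Installment 5: opening $1,700.64; payment $1,700.64; balance $0.00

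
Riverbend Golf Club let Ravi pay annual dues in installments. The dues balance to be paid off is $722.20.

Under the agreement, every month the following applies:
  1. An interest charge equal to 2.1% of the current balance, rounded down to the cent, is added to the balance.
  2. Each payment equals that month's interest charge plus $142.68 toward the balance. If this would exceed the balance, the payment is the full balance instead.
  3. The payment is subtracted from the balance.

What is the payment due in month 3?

# | Opening | Interest | Payment | End bal
1 | $722.20 | $15.16 | $157.84 | $579.52
2 | $579.52 | $12.16 | $154.84 | $436.84
3 | $436.84 | $9.17 | $151.85 | $294.16

$151.85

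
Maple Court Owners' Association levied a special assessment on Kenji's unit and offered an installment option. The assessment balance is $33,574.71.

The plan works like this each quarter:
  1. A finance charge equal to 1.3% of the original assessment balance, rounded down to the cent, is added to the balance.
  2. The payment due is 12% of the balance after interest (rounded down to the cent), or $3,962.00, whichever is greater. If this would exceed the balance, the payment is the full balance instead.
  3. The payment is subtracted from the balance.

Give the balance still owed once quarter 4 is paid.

# | Opening | Interest | Payment | End bal
1 | $33,574.71 | $436.47 | $4,081.34 | $29,929.84
2 | $29,929.84 | $436.47 | $3,962.00 | $26,404.31
3 | $26,404.31 | $436.47 | $3,962.00 | $22,878.78
4 | $22,878.78 | $436.47 | $3,962.00 | $19,353.25

$19,353.25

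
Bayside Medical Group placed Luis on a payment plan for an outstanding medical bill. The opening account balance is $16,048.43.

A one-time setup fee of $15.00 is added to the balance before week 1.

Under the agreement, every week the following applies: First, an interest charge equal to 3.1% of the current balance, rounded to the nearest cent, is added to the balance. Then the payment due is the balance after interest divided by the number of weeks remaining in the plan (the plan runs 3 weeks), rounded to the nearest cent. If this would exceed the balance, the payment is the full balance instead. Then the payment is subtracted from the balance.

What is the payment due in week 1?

$5,520.47

# | Opening | Interest | Payment | End bal
1 | $16,063.43 | $497.97 | $5,520.47 | $11,040.93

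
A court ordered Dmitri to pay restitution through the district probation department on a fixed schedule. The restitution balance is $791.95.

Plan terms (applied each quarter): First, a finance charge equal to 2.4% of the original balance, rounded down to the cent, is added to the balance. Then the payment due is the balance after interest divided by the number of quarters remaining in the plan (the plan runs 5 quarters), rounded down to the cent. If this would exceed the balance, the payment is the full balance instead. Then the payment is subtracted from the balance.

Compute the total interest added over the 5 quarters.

Quarter 1: opening $791.95; interest $19.00 → $810.95; payment $162.19; balance $648.76
Quarter 2: opening $648.76; interest $19.00 → $667.76; payment $166.94; balance $500.82
Quarter 3: opening $500.82; interest $19.00 → $519.82; payment $173.27; balance $346.55
Quarter 4: opening $346.55; interest $19.00 → $365.55; payment $182.77; balance $182.78
Quarter 5: opening $182.78; interest $19.00 → $201.78; payment $201.78; balance $0.00
Total interest: $19.00 + $19.00 + $19.00 + $19.00 + $19.00 = $95.00

$95.00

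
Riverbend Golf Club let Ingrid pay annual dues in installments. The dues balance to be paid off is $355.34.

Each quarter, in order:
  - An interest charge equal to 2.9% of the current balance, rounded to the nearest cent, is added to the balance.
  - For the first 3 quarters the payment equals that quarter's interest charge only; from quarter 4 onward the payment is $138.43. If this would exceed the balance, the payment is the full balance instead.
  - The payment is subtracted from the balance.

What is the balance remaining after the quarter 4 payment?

Quarter 1: opening $355.34; interest $10.30 → $365.64; payment $10.30; balance $355.34
Quarter 2: opening $355.34; interest $10.30 → $365.64; payment $10.30; balance $355.34
Quarter 3: opening $355.34; interest $10.30 → $365.64; payment $10.30; balance $355.34
Quarter 4: opening $355.34; interest $10.30 → $365.64; payment $138.43; balance $227.21

$227.21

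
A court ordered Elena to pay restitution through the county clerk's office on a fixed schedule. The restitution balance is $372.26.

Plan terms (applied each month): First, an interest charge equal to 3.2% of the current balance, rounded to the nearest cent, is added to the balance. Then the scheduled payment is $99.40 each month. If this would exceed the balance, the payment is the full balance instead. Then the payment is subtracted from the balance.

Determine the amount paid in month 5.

Month 1: opening $372.26; interest $11.91 → $384.17; payment $99.40; balance $284.77
Month 2: opening $284.77; interest $9.11 → $293.88; payment $99.40; balance $194.48
Month 3: opening $194.48; interest $6.22 → $200.70; payment $99.40; balance $101.30
Month 4: opening $101.30; interest $3.24 → $104.54; payment $99.40; balance $5.14
Month 5: opening $5.14; interest $0.16 → $5.30; payment $5.30; balance $0.00

$5.30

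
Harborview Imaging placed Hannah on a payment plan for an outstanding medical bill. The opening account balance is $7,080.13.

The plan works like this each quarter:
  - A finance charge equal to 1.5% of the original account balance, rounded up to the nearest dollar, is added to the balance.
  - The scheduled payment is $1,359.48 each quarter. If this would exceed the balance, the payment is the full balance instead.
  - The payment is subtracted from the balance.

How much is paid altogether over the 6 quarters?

$7,722.13

Quarter 1: opening $7,080.13; interest $107.00 → $7,187.13; payment $1,359.48; balance $5,827.65
Quarter 2: opening $5,827.65; interest $107.00 → $5,934.65; payment $1,359.48; balance $4,575.17
Quarter 3: opening $4,575.17; interest $107.00 → $4,682.17; payment $1,359.48; balance $3,322.69
Quarter 4: opening $3,322.69; interest $107.00 → $3,429.69; payment $1,359.48; balance $2,070.21
Quarter 5: opening $2,070.21; interest $107.00 → $2,177.21; payment $1,359.48; balance $817.73
Quarter 6: opening $817.73; interest $107.00 → $924.73; payment $924.73; balance $0.00
Total paid: $7,722.13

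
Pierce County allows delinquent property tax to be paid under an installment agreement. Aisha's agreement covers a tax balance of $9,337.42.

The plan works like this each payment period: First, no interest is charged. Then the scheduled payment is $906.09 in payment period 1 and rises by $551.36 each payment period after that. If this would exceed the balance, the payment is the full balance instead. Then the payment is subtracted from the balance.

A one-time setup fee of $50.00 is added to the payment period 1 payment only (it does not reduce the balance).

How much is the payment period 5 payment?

$2,404.90

# | Opening | Payment | Fee | End bal
1 | $9,337.42 | $906.09 | $50.00 | $8,431.33
2 | $8,431.33 | $1,457.45 | — | $6,973.88
3 | $6,973.88 | $2,008.81 | — | $4,965.07
4 | $4,965.07 | $2,560.17 | — | $2,404.90
5 | $2,404.90 | $2,404.90 | — | $0.00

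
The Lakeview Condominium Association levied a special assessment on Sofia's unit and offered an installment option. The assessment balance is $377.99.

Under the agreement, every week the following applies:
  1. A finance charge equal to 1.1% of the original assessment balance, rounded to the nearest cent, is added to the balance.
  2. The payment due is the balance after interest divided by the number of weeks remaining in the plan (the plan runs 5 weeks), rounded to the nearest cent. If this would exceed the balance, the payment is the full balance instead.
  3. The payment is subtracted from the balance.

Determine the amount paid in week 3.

$78.86

Week 1: $377.99 +$4.16 interest = $382.15; pay $76.43 → $305.72
Week 2: $305.72 +$4.16 interest = $309.88; pay $77.47 → $232.41
Week 3: $232.41 +$4.16 interest = $236.57; pay $78.86 → $157.71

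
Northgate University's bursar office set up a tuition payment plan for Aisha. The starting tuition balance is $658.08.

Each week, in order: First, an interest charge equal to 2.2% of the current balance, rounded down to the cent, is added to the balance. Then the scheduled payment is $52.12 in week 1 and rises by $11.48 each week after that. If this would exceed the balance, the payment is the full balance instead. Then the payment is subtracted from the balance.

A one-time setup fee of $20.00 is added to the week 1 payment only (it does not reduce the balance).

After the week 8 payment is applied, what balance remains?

# | Opening | Interest | Payment | Fee | End bal
1 | $658.08 | $14.47 | $52.12 | $20.00 | $620.43
2 | $620.43 | $13.64 | $63.60 | — | $570.47
3 | $570.47 | $12.55 | $75.08 | — | $507.94
4 | $507.94 | $11.17 | $86.56 | — | $432.55
5 | $432.55 | $9.51 | $98.04 | — | $344.02
6 | $344.02 | $7.56 | $109.52 | — | $242.06
7 | $242.06 | $5.32 | $121.00 | — | $126.38
8 | $126.38 | $2.78 | $129.16 | — | $0.00

$0.00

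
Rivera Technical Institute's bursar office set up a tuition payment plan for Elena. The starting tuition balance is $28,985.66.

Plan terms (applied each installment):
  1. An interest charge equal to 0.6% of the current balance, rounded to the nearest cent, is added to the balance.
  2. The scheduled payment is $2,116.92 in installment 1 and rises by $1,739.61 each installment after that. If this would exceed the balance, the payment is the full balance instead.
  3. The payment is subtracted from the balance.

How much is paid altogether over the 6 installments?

$29,643.17

Installment 1: $28,985.66 +$173.91 interest = $29,159.57; pay $2,116.92 → $27,042.65
Installment 2: $27,042.65 +$162.26 interest = $27,204.91; pay $3,856.53 → $23,348.38
Installment 3: $23,348.38 +$140.09 interest = $23,488.47; pay $5,596.14 → $17,892.33
Installment 4: $17,892.33 +$107.35 interest = $17,999.68; pay $7,335.75 → $10,663.93
Installment 5: $10,663.93 +$63.98 interest = $10,727.91; pay $9,075.36 → $1,652.55
Installment 6: $1,652.55 +$9.92 interest = $1,662.47; pay $1,662.47 → $0.00
Total paid: $29,643.17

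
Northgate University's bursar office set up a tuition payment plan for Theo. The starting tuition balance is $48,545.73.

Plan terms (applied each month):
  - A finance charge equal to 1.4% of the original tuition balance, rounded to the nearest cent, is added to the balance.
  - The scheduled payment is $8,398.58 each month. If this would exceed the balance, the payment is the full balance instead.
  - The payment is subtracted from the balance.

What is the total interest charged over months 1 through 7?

Month 1: opening $48,545.73; interest $679.64 → $49,225.37; payment $8,398.58; balance $40,826.79
Month 2: opening $40,826.79; interest $679.64 → $41,506.43; payment $8,398.58; balance $33,107.85
Month 3: opening $33,107.85; interest $679.64 → $33,787.49; payment $8,398.58; balance $25,388.91
Month 4: opening $25,388.91; interest $679.64 → $26,068.55; payment $8,398.58; balance $17,669.97
Month 5: opening $17,669.97; interest $679.64 → $18,349.61; payment $8,398.58; balance $9,951.03
Month 6: opening $9,951.03; interest $679.64 → $10,630.67; payment $8,398.58; balance $2,232.09
Month 7: opening $2,232.09; interest $679.64 → $2,911.73; payment $2,911.73; balance $0.00
Total interest: $679.64 + $679.64 + $679.64 + $679.64 + $679.64 + $679.64 + $679.64 = $4,757.48

$4,757.48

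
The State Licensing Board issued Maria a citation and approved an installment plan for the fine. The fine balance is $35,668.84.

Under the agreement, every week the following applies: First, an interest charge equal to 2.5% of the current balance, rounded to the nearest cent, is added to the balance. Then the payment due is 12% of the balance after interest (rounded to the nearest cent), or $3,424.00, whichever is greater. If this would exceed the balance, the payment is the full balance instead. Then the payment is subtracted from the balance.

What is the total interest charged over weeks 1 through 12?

Week 1: $35,668.84 +$891.72 interest = $36,560.56; pay $4,387.27 → $32,173.29
Week 2: $32,173.29 +$804.33 interest = $32,977.62; pay $3,957.31 → $29,020.31
Week 3: $29,020.31 +$725.51 interest = $29,745.82; pay $3,569.50 → $26,176.32
Week 4: $26,176.32 +$654.41 interest = $26,830.73; pay $3,424.00 → $23,406.73
Week 5: $23,406.73 +$585.17 interest = $23,991.90; pay $3,424.00 → $20,567.90
Week 6: $20,567.90 +$514.20 interest = $21,082.10; pay $3,424.00 → $17,658.10
Week 7: $17,658.10 +$441.45 interest = $18,099.55; pay $3,424.00 → $14,675.55
Week 8: $14,675.55 +$366.89 interest = $15,042.44; pay $3,424.00 → $11,618.44
Week 9: $11,618.44 +$290.46 interest = $11,908.90; pay $3,424.00 → $8,484.90
Week 10: $8,484.90 +$212.12 interest = $8,697.02; pay $3,424.00 → $5,273.02
Week 11: $5,273.02 +$131.83 interest = $5,404.85; pay $3,424.00 → $1,980.85
Week 12: $1,980.85 +$49.52 interest = $2,030.37; pay $2,030.37 → $0.00
Total interest: $891.72 + $804.33 + $725.51 + $654.41 + $585.17 + $514.20 + $441.45 + $366.89 + $290.46 + $212.12 + $131.83 + $49.52 = $5,667.61

$5,667.61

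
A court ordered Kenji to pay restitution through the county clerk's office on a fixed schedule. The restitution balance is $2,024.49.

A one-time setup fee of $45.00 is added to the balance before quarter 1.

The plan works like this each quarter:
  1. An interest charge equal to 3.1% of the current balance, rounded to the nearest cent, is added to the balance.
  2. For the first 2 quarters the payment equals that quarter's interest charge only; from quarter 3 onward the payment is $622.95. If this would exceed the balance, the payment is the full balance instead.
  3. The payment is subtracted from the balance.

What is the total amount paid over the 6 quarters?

Quarter 1: opening $2,069.49; interest $64.15 → $2,133.64; payment $64.15; balance $2,069.49
Quarter 2: opening $2,069.49; interest $64.15 → $2,133.64; payment $64.15; balance $2,069.49
Quarter 3: opening $2,069.49; interest $64.15 → $2,133.64; payment $622.95; balance $1,510.69
Quarter 4: opening $1,510.69; interest $46.83 → $1,557.52; payment $622.95; balance $934.57
Quarter 5: opening $934.57; interest $28.97 → $963.54; payment $622.95; balance $340.59
Quarter 6: opening $340.59; interest $10.56 → $351.15; payment $351.15; balance $0.00
Total paid: $2,348.30

$2,348.30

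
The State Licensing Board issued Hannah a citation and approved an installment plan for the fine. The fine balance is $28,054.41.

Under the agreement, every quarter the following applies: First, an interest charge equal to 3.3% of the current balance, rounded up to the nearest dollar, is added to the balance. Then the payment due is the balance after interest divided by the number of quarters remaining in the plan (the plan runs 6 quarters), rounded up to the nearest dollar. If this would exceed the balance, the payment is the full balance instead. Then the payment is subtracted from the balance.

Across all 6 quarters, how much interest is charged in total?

Quarter 1: $28,054.41 +$926.00 interest = $28,980.41; pay $4,831.00 → $24,149.41
Quarter 2: $24,149.41 +$797.00 interest = $24,946.41; pay $4,990.00 → $19,956.41
Quarter 3: $19,956.41 +$659.00 interest = $20,615.41; pay $5,154.00 → $15,461.41
Quarter 4: $15,461.41 +$511.00 interest = $15,972.41; pay $5,325.00 → $10,647.41
Quarter 5: $10,647.41 +$352.00 interest = $10,999.41; pay $5,500.00 → $5,499.41
Quarter 6: $5,499.41 +$182.00 interest = $5,681.41; pay $5,681.41 → $0.00
Total interest: $926.00 + $797.00 + $659.00 + $511.00 + $352.00 + $182.00 = $3,427.00

$3,427.00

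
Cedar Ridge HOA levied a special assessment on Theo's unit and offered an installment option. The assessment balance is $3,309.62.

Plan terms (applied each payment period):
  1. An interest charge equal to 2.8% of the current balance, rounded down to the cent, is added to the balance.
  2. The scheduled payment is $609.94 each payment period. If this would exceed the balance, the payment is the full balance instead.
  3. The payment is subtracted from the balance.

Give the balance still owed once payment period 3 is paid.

$1,713.93

Payment period 1: opening $3,309.62; interest $92.66 → $3,402.28; payment $609.94; balance $2,792.34
Payment period 2: opening $2,792.34; interest $78.18 → $2,870.52; payment $609.94; balance $2,260.58
Payment period 3: opening $2,260.58; interest $63.29 → $2,323.87; payment $609.94; balance $1,713.93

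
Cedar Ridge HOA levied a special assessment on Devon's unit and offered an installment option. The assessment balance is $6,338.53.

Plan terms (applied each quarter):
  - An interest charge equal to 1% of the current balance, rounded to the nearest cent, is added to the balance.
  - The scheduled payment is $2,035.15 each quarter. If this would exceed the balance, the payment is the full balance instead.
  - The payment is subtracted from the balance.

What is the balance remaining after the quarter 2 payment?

$2,375.29

Quarter 1: $6,338.53 +$63.39 interest = $6,401.92; pay $2,035.15 → $4,366.77
Quarter 2: $4,366.77 +$43.67 interest = $4,410.44; pay $2,035.15 → $2,375.29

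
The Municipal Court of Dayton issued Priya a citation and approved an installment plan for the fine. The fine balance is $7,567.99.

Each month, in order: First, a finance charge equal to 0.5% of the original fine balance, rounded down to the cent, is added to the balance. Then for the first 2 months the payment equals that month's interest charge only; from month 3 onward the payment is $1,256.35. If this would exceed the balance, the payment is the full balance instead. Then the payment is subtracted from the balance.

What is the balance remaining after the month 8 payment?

# | Opening | Interest | Payment | End bal
1 | $7,567.99 | $37.83 | $37.83 | $7,567.99
2 | $7,567.99 | $37.83 | $37.83 | $7,567.99
3 | $7,567.99 | $37.83 | $1,256.35 | $6,349.47
4 | $6,349.47 | $37.83 | $1,256.35 | $5,130.95
5 | $5,130.95 | $37.83 | $1,256.35 | $3,912.43
6 | $3,912.43 | $37.83 | $1,256.35 | $2,693.91
7 | $2,693.91 | $37.83 | $1,256.35 | $1,475.39
8 | $1,475.39 | $37.83 | $1,256.35 | $256.87

$256.87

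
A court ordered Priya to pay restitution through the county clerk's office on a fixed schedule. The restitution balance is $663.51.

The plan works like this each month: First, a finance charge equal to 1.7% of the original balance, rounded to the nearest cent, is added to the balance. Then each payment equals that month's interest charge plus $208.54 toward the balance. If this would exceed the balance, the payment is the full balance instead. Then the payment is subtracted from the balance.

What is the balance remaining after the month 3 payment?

$37.89

# | Opening | Interest | Payment | End bal
1 | $663.51 | $11.28 | $219.82 | $454.97
2 | $454.97 | $11.28 | $219.82 | $246.43
3 | $246.43 | $11.28 | $219.82 | $37.89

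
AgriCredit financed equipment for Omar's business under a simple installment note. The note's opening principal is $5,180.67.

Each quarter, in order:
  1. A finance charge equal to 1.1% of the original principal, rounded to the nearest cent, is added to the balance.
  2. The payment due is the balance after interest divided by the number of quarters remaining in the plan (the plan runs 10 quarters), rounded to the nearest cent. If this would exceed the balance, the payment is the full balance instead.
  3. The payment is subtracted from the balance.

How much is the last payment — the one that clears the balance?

$684.99

Quarter 1: $5,180.67 +$56.99 interest = $5,237.66; pay $523.77 → $4,713.89
Quarter 2: $4,713.89 +$56.99 interest = $4,770.88; pay $530.10 → $4,240.78
Quarter 3: $4,240.78 +$56.99 interest = $4,297.77; pay $537.22 → $3,760.55
Quarter 4: $3,760.55 +$56.99 interest = $3,817.54; pay $545.36 → $3,272.18
Quarter 5: $3,272.18 +$56.99 interest = $3,329.17; pay $554.86 → $2,774.31
Quarter 6: $2,774.31 +$56.99 interest = $2,831.30; pay $566.26 → $2,265.04
Quarter 7: $2,265.04 +$56.99 interest = $2,322.03; pay $580.51 → $1,741.52
Quarter 8: $1,741.52 +$56.99 interest = $1,798.51; pay $599.50 → $1,199.01
Quarter 9: $1,199.01 +$56.99 interest = $1,256.00; pay $628.00 → $628.00
Quarter 10: $628.00 +$56.99 interest = $684.99; pay $684.99 → $0.00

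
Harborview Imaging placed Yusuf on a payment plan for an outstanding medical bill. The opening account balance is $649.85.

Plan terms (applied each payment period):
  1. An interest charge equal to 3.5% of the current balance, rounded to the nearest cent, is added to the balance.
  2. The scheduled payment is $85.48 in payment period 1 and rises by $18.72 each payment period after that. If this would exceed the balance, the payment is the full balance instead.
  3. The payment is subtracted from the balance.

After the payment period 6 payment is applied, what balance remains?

Payment period 1: $649.85 +$22.74 interest = $672.59; pay $85.48 → $587.11
Payment period 2: $587.11 +$20.55 interest = $607.66; pay $104.20 → $503.46
Payment period 3: $503.46 +$17.62 interest = $521.08; pay $122.92 → $398.16
Payment period 4: $398.16 +$13.94 interest = $412.10; pay $141.64 → $270.46
Payment period 5: $270.46 +$9.47 interest = $279.93; pay $160.36 → $119.57
Payment period 6: $119.57 +$4.18 interest = $123.75; pay $123.75 → $0.00

$0.00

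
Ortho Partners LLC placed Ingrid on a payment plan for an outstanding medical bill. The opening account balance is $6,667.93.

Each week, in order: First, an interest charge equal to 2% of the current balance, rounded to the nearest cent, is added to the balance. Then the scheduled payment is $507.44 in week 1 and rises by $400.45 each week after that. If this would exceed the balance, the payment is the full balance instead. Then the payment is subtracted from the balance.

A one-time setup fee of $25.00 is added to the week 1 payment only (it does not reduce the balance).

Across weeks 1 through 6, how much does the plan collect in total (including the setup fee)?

$7,215.22

Week 1: opening $6,667.93; interest $133.36 → $6,801.29; payment $507.44 (+ $25.00 fee); balance $6,293.85
Week 2: opening $6,293.85; interest $125.88 → $6,419.73; payment $907.89; balance $5,511.84
Week 3: opening $5,511.84; interest $110.24 → $5,622.08; payment $1,308.34; balance $4,313.74
Week 4: opening $4,313.74; interest $86.27 → $4,400.01; payment $1,708.79; balance $2,691.22
Week 5: opening $2,691.22; interest $53.82 → $2,745.04; payment $2,109.24; balance $635.80
Week 6: opening $635.80; interest $12.72 → $648.52; payment $648.52; balance $0.00
Total paid: $7,215.22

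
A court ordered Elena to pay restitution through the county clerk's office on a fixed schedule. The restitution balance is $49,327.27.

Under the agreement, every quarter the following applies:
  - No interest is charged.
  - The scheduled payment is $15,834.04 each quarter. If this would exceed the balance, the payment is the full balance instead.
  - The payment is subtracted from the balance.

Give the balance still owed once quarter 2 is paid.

$17,659.19

Quarter 1: opening $49,327.27; payment $15,834.04; balance $33,493.23
Quarter 2: opening $33,493.23; payment $15,834.04; balance $17,659.19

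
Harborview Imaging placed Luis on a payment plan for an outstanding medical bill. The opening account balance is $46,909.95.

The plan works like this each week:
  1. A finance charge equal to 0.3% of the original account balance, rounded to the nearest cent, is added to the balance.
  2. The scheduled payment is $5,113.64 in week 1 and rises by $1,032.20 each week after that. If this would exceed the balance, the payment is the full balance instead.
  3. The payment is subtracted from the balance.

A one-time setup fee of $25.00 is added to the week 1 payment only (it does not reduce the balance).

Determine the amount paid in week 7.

$1,730.22

# | Opening | Interest | Payment | Fee | End bal
1 | $46,909.95 | $140.73 | $5,113.64 | $25.00 | $41,937.04
2 | $41,937.04 | $140.73 | $6,145.84 | — | $35,931.93
3 | $35,931.93 | $140.73 | $7,178.04 | — | $28,894.62
4 | $28,894.62 | $140.73 | $8,210.24 | — | $20,825.11
5 | $20,825.11 | $140.73 | $9,242.44 | — | $11,723.40
6 | $11,723.40 | $140.73 | $10,274.64 | — | $1,589.49
7 | $1,589.49 | $140.73 | $1,730.22 | — | $0.00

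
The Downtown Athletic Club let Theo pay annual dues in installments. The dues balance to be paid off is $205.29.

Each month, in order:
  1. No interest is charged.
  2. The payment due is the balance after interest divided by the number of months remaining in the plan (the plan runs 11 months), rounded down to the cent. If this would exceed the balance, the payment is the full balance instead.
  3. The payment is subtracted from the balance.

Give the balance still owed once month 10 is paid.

$18.67

# | Opening | Payment | End bal
1 | $205.29 | $18.66 | $186.63
2 | $186.63 | $18.66 | $167.97
3 | $167.97 | $18.66 | $149.31
4 | $149.31 | $18.66 | $130.65
5 | $130.65 | $18.66 | $111.99
6 | $111.99 | $18.66 | $93.33
7 | $93.33 | $18.66 | $74.67
8 | $74.67 | $18.66 | $56.01
9 | $56.01 | $18.67 | $37.34
10 | $37.34 | $18.67 | $18.67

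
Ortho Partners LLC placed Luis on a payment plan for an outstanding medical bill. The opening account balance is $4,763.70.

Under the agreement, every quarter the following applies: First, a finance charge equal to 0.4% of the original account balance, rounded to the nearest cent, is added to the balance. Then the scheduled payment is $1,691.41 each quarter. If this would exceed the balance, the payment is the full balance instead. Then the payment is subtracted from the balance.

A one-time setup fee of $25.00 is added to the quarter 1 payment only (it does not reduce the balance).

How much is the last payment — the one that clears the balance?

$1,438.03

Quarter 1: $4,763.70 +$19.05 interest = $4,782.75; pay $1,691.41 (+ $25.00 fee) → $3,091.34
Quarter 2: $3,091.34 +$19.05 interest = $3,110.39; pay $1,691.41 → $1,418.98
Quarter 3: $1,418.98 +$19.05 interest = $1,438.03; pay $1,438.03 → $0.00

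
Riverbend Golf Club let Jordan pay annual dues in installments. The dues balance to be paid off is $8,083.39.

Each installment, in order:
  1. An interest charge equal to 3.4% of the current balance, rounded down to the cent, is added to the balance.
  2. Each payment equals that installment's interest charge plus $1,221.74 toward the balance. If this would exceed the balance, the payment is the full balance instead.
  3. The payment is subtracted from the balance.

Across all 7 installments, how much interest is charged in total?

# | Opening | Interest | Payment | End bal
1 | $8,083.39 | $274.83 | $1,496.57 | $6,861.65
2 | $6,861.65 | $233.29 | $1,455.03 | $5,639.91
3 | $5,639.91 | $191.75 | $1,413.49 | $4,418.17
4 | $4,418.17 | $150.21 | $1,371.95 | $3,196.43
5 | $3,196.43 | $108.67 | $1,330.41 | $1,974.69
6 | $1,974.69 | $67.13 | $1,288.87 | $752.95
7 | $752.95 | $25.60 | $778.55 | $0.00
Total interest: $274.83 + $233.29 + $191.75 + $150.21 + $108.67 + $67.13 + $25.60 = $1,051.48

$1,051.48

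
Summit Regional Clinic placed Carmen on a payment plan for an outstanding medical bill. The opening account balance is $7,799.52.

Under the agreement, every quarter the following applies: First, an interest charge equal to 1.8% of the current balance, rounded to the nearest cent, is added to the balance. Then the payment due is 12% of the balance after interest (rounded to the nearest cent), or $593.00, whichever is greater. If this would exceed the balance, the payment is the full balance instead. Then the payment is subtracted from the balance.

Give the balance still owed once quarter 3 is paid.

# | Opening | Interest | Payment | End bal
1 | $7,799.52 | $140.39 | $952.79 | $6,987.12
2 | $6,987.12 | $125.77 | $853.55 | $6,259.34
3 | $6,259.34 | $112.67 | $764.64 | $5,607.37

$5,607.37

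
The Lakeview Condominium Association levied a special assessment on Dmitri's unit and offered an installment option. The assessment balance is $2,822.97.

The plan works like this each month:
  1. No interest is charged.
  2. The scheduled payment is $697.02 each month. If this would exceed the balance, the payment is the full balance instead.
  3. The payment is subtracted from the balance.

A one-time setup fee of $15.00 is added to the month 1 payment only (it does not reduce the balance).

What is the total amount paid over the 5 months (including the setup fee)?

Month 1: opening $2,822.97; payment $697.02 (+ $15.00 fee); balance $2,125.95
Month 2: opening $2,125.95; payment $697.02; balance $1,428.93
Month 3: opening $1,428.93; payment $697.02; balance $731.91
Month 4: opening $731.91; payment $697.02; balance $34.89
Month 5: opening $34.89; payment $34.89; balance $0.00
Total paid: $2,837.97

$2,837.97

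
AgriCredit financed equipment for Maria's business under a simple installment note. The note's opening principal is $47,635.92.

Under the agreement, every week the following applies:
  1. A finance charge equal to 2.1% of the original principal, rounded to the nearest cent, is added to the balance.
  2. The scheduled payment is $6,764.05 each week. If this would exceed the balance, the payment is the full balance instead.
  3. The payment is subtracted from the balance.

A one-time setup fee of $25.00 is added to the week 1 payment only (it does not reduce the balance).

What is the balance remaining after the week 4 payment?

$24,581.12

Week 1: $47,635.92 +$1,000.35 interest = $48,636.27; pay $6,764.05 (+ $25.00 fee) → $41,872.22
Week 2: $41,872.22 +$1,000.35 interest = $42,872.57; pay $6,764.05 → $36,108.52
Week 3: $36,108.52 +$1,000.35 interest = $37,108.87; pay $6,764.05 → $30,344.82
Week 4: $30,344.82 +$1,000.35 interest = $31,345.17; pay $6,764.05 → $24,581.12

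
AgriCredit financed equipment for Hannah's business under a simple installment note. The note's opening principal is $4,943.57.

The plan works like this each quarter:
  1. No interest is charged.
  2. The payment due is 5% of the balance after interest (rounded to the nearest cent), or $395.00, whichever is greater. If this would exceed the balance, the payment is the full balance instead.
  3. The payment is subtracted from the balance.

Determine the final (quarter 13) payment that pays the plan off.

Quarter 1: opening $4,943.57; payment $395.00; balance $4,548.57
Quarter 2: opening $4,548.57; payment $395.00; balance $4,153.57
Quarter 3: opening $4,153.57; payment $395.00; balance $3,758.57
Quarter 4: opening $3,758.57; payment $395.00; balance $3,363.57
Quarter 5: opening $3,363.57; payment $395.00; balance $2,968.57
Quarter 6: opening $2,968.57; payment $395.00; balance $2,573.57
Quarter 7: opening $2,573.57; payment $395.00; balance $2,178.57
Quarter 8: opening $2,178.57; payment $395.00; balance $1,783.57
Quarter 9: opening $1,783.57; payment $395.00; balance $1,388.57
Quarter 10: opening $1,388.57; payment $395.00; balance $993.57
Quarter 11: opening $993.57; payment $395.00; balance $598.57
Quarter 12: opening $598.57; payment $395.00; balance $203.57
Quarter 13: opening $203.57; payment $203.57; balance $0.00

$203.57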